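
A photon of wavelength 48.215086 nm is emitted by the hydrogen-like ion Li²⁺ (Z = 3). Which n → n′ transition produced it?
n = 5 → n = 2

First, find the photon energy from the wavelength (hc = 1239.84 eV·nm):
E = hc/λ = 1239.84 eV·nm / 48.215086 nm = 25.714773 eV

The energy levels of Li²⁺ satisfy E_n = -13.6057 × 3² / n² eV, so an emission n_i → n_f releases
ΔE = 13.6057 × 3² × (1/n_f² − 1/n_i²) eV.

Setting ΔE equal to the photon energy:
1/n_f² − 1/n_i² = 25.714773 / (13.6057 × 3²) = 0.21000000

Since 1/n_i² must be positive, we need 1/n_f² > 0.21000000, i.e. n_f ≤ 2. For each allowed n_f, solve n_i = (1/n_f² − 0.21000000)^(−1/2) and check whether it is a whole number:
  n_f = 1: 1/n_i² = 1.00000000 − 0.21000000 = 0.79000000 → n_i = 1.125  (not an integer) ✗
  n_f = 2: 1/n_i² = 0.25000000 − 0.21000000 = 0.04000000 → n_i = 5.000  → integer, n_i = 5 ✓

Only n_f = 2 gives an integer upper level, n_i = 5.

The transition is from n = 5 to n = 2 (emission).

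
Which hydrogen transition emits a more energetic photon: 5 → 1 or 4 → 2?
5 → 1

Calculate the energy for each transition:

Transition 5 → 1:
ΔE₁ = |E_1 - E_5| = |-13.6057/1² - (-13.6057/5²)|
ΔE₁ = |-13.60570000 - (-0.54422800)| = 13.06147 eV

Transition 4 → 2:
ΔE₂ = |E_2 - E_4| = |-13.6057/2² - (-13.6057/4²)|
ΔE₂ = |-3.40142500 - (-0.85035625)| = 2.55107 eV

Since 13.06147 eV > 2.55107 eV, the transition 5 → 1 emits the more energetic photon.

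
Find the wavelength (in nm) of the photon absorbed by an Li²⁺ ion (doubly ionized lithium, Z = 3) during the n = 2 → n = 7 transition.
44.100732 nm

First, find the transition energy using E_n = -13.6057 Z² / n² eV:
E_2 = -13.6057 × 3² / 2² = -30.61282500 eV
E_7 = -13.6057 × 3² / 7² = -2.49900612 eV

Photon energy: |ΔE| = |E_7 - E_2| = 28.11381888 eV

Convert to wavelength using E = hc/λ with hc = 1239.84 eV·nm:
λ = hc/E = 1239.84 eV·nm / 28.11381888 eV
λ = 44.100732 nm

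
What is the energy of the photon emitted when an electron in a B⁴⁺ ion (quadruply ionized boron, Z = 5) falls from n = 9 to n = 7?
2.74239 eV

The energy levels are E_n = -13.6057 Z² eV / n².

Energy at n = 9: E_9 = -13.6057 × 5² / 9² = -4.19929012 eV
Energy at n = 7: E_7 = -13.6057 × 5² / 7² = -6.94168367 eV

For emission (electron falling to lower state), the photon energy is:
E_photon = E_9 - E_7 = |-4.19929012 - (-6.94168367)|
E_photon = 2.74239 eV

This energy is carried away by the emitted photon.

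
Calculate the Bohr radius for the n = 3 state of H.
0.4763 nm (or 4.7626 Å)

The Bohr radius formula is:
r_n = n² a₀ / Z

where a₀ = 0.0529177 nm is the Bohr radius.

For H (Z = 1) at n = 3:
r_3 = 3² × 0.0529177 nm / 1
r_3 = 9 × 0.0529177 nm / 1
r_3 = 0.47626 nm / 1
r_3 = 0.4763 nm

The electron orbits at approximately 0.4763 nm from the nucleus.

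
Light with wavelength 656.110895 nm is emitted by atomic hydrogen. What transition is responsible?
n = 3 → n = 2

First, find the photon energy from the wavelength (hc = 1239.84 eV·nm):
E = hc/λ = 1239.84 eV·nm / 656.110895 nm = 1.8896806 eV

The energy levels of hydrogen satisfy E_n = -13.6057 / n² eV, so an emission n_i → n_f releases
ΔE = 13.6057 × (1/n_f² − 1/n_i²) eV.

Setting ΔE equal to the photon energy:
1/n_f² − 1/n_i² = 1.8896806 / 13.6057 = 0.13888889

Since 1/n_i² must be positive, we need 1/n_f² > 0.13888889, i.e. n_f ≤ 2. For each allowed n_f, solve n_i = (1/n_f² − 0.13888889)^(−1/2) and check whether it is a whole number:
  n_f = 1: 1/n_i² = 1.00000000 − 0.13888889 = 0.86111111 → n_i = 1.078  (not an integer) ✗
  n_f = 2: 1/n_i² = 0.25000000 − 0.13888889 = 0.11111111 → n_i = 3.000  → integer, n_i = 3 ✓

Only n_f = 2 gives an integer upper level, n_i = 3.

The transition is from n = 3 to n = 2 (emission).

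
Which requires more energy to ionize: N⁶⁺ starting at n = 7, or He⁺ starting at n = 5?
N⁶⁺ at n = 7 (E = -13.6057 eV)

Using E_n = -13.6057 Z² / n² eV:

N⁶⁺ (Z = 7) at n = 7:
E = -13.6057 × 7² / 7² = -13.6057 × 49 / 49 = -13.6057000 eV

He⁺ (Z = 2) at n = 5:
E = -13.6057 × 2² / 5² = -13.6057 × 4 / 25 = -2.1769120 eV

Since -13.6057000 eV < -2.1769120 eV,
N⁶⁺ at n = 7 is more tightly bound (requires more energy to ionize).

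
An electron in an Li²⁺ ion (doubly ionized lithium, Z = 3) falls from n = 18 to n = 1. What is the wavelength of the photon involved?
10.15652 nm

First, find the transition energy using E_n = -13.6057 Z² / n² eV:
E_18 = -13.6057 × 3² / 18² = -0.3779361 eV
E_1 = -13.6057 × 3² / 1² = -122.4513000 eV

Photon energy: |ΔE| = |E_1 - E_18| = 122.0733639 eV

Convert to wavelength using E = hc/λ with hc = 1239.84 eV·nm:
λ = hc/E = 1239.84 eV·nm / 122.0733639 eV
λ = 10.15652 nm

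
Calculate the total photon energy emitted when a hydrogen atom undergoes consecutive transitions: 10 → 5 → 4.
0.714299 eV

The energy levels of hydrogen are E_n = -13.6057 / n² eV.

First transition (10 → 5):
ΔE₁ = |E_5 - E_10|
ΔE₁ = |-0.544228000000 - (-0.136057000000)| = 0.408171000 eV

Second transition (5 → 4):
ΔE₂ = |E_4 - E_5|
ΔE₂ = |-0.850356250000 - (-0.544228000000)| = 0.306128250 eV

Total energy released:
E_total = ΔE₁ + ΔE₂ = 0.408171000 + 0.306128250 = 0.714299 eV

Note: This equals the direct transition 10 → 4: 0.714299 eV ✓
Energy is conserved regardless of the path taken.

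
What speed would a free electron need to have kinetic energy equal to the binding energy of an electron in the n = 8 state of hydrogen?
2.7346e+05 m/s (or 0.09122% of c)

The binding energy at n = 8 for hydrogen is:
E_8 = -13.6057/8² = -0.21258906 eV
|E_8| = 0.21258906 eV

Convert to Joules:
KE = 0.21258906 eV × (1.602177 × 10⁻¹⁹ J/eV) = 3.406053e-20 J

Using KE = ½mv²:
v = √(2·KE/m_e)
v = √(2 × 3.406053e-20 J / 9.10938 × 10⁻³¹ kg)
v = 2.7346e+05 m/s

This is approximately 0.09122% the speed of light.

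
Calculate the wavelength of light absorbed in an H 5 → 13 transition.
2673.677 nm

First, find the transition energy using E_n = -13.6057 / n² eV:
E_5 = -13.6057 / 5² = -0.544228000 eV
E_13 = -13.6057 / 13² = -0.080507101 eV

Photon energy: |ΔE| = |E_13 - E_5| = 0.463720899 eV

Convert to wavelength using E = hc/λ with hc = 1239.84 eV·nm:
λ = hc/E = 1239.84 eV·nm / 0.463720899 eV
λ = 2673.677 nm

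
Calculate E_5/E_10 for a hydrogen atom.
4.00000

Using E_n = -13.6057 Z² / n² eV with Z = 1:

E_5 = -13.6057 / 5² = -13.6057 / 25 = -0.54422800000 eV
E_10 = -13.6057 / 10² = -13.6057 / 100 = -0.13605700000 eV

The ratio is:
E_5/E_10 = (-0.54422800000) / (-0.13605700000)
E_5/E_10 = (-13.6057/25) / (-13.6057/100)
E_5/E_10 = 100/25
E_5/E_10 = 4.00000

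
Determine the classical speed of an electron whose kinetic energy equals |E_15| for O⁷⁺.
1.17e+06 m/s (or 0.39% of c)

The binding energy at n = 15 for O⁷⁺ is:
E_15 = -13.6057 × 8²/15² = -3.87007 eV
|E_15| = 3.87007 eV

Convert to Joules:
KE = 3.87007 eV × (1.602177 × 10⁻¹⁹ J/eV) = 6.2005e-19 J

Using KE = ½mv²:
v = √(2·KE/m_e)
v = √(2 × 6.2005e-19 J / 9.10938 × 10⁻³¹ kg)
v = 1.17e+06 m/s

This is approximately 0.39% the speed of light.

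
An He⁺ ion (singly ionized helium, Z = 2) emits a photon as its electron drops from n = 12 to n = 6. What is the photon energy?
1.134 eV

The energy levels are E_n = -13.6057 Z² eV / n².

Energy at n = 12: E_12 = -13.6057 × 2² / 12² = -0.377936 eV
Energy at n = 6: E_6 = -13.6057 × 2² / 6² = -1.511744 eV

For emission (electron falling to lower state), the photon energy is:
E_photon = E_12 - E_6 = |-0.377936 - (-1.511744)|
E_photon = 1.134 eV

This energy is carried away by the emitted photon.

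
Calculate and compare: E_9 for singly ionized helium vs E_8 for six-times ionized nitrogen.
N⁶⁺ at n = 8 (E = -10.41686 eV)

Using E_n = -13.6057 Z² / n² eV:

He⁺ (Z = 2) at n = 9:
E = -13.6057 × 2² / 9² = -13.6057 × 4 / 81 = -0.67188642 eV

N⁶⁺ (Z = 7) at n = 8:
E = -13.6057 × 7² / 8² = -13.6057 × 49 / 64 = -10.41686406 eV

Since -10.41686406 eV < -0.67188642 eV,
N⁶⁺ at n = 8 is more tightly bound (requires more energy to ionize).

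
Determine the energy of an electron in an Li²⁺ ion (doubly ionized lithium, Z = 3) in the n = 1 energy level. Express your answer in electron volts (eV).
-122.451300 eV

The energy levels of a hydrogen-like atom are given by:
E_n = -13.6057 Z² / n² eV  (with Z = 3 for Li²⁺)

For n = 1:
E_1 = -13.6057 × 3² / 1²
E_1 = -13.6057 × 9 / 1
E_1 = -122.451300 eV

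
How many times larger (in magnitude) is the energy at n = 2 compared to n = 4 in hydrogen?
4.000

Using E_n = -13.6057 Z² / n² eV with Z = 1:

E_2 = -13.6057 / 2² = -13.6057 / 4 = -3.401425000 eV
E_4 = -13.6057 / 4² = -13.6057 / 16 = -0.850356250 eV

The ratio is:
E_2/E_4 = (-3.401425000) / (-0.850356250)
E_2/E_4 = (-13.6057/4) / (-13.6057/16)
E_2/E_4 = 16/4
E_2/E_4 = 4.000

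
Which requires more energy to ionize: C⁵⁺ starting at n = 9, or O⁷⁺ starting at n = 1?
O⁷⁺ at n = 1 (E = -870.76 eV)

Using E_n = -13.6057 Z² / n² eV:

C⁵⁺ (Z = 6) at n = 9:
E = -13.6057 × 6² / 9² = -13.6057 × 36 / 81 = -6.04698 eV

O⁷⁺ (Z = 8) at n = 1:
E = -13.6057 × 8² / 1² = -13.6057 × 64 / 1 = -870.76480 eV

Since -870.76480 eV < -6.04698 eV,
O⁷⁺ at n = 1 is more tightly bound (requires more energy to ionize).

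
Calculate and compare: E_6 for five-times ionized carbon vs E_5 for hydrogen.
C⁵⁺ at n = 6 (E = -13.61 eV)

Using E_n = -13.6057 Z² / n² eV:

C⁵⁺ (Z = 6) at n = 6:
E = -13.6057 × 6² / 6² = -13.6057 × 36 / 36 = -13.60570 eV

H (Z = 1) at n = 5:
E = -13.6057 × 1² / 5² = -13.6057 × 1 / 25 = -0.54423 eV

Since -13.60570 eV < -0.54423 eV,
C⁵⁺ at n = 6 is more tightly bound (requires more energy to ionize).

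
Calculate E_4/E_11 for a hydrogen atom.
7.5625

Using E_n = -13.6057 Z² / n² eV with Z = 1:

E_4 = -13.6057 / 4² = -13.6057 / 16 = -0.85035625 eV
E_11 = -13.6057 / 11² = -13.6057 / 121 = -0.11244380 eV

The ratio is:
E_4/E_11 = (-0.85035625) / (-0.11244380)
E_4/E_11 = (-13.6057/16) / (-13.6057/121)
E_4/E_11 = 121/16
E_4/E_11 = 7.5625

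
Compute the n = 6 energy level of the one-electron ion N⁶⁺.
-18.52 eV

For hydrogen-like ions, the energy levels scale with Z²:
E_n = -13.6057 Z² / n² eV

For N⁶⁺ (Z = 7) at n = 6:
E_6 = -13.6057 × 7² / 6²
E_6 = -13.6057 × 49 / 36
E_6 = -666.6793 / 36
E_6 = -18.52 eV

The energy is 49 times more negative than hydrogen at the same n due to the stronger nuclear charge.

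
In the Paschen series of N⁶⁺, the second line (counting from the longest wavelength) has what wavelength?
26.15 nm

The lines of a series are numbered from the longest wavelength (smallest ΔE) outward; the second line is the transition from n = n_f + 2 to n_f.
The Paschen series has all transitions ending at n_f = 3.

For N⁶⁺ (Z = 7), the second line (β-line) is the jump from n = 5 to n = 3:
E_5 = -13.6057 × 7² / 5² = -26.6672 eV
E_3 = -13.6057 × 7² / 3² = -74.0755 eV
ΔE = E_5 - E_3 = 47.4083 eV

λ = hc/E = 1239.84 eV·nm / 47.4083 eV
λ = 26.15 nm

This is the β-line of the Paschen series in N⁶⁺.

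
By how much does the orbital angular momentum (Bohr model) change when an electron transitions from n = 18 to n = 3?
1.5819e-33 J·s (or 15ℏ)

In the Bohr model, L_n = nℏ where ℏ = 1.054572e-34 J·s.

L_18 = 18ℏ = 1.898230e-33 J·s
L_3 = 3ℏ = 3.163716e-34 J·s

ΔL = L_18 - L_3 = (18 - 3)ℏ = 15ℏ
ΔL = 15 × 1.054572e-34 J·s = 1.5819e-33 J·s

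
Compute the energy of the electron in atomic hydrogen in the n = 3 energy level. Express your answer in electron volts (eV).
-1.511744 eV

The energy levels of a hydrogen-like atom are given by:
E_n = -13.6057 eV / n²

For n = 3:
E_3 = -13.6057 eV / 3²
E_3 = -13.6057 eV / 9
E_3 = -1.511744 eV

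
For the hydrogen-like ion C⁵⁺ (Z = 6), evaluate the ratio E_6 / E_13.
4.694444

Using E_n = -13.6057 Z² / n² eV with Z = 6:

E_6 = -13.6057 × 6² / 6² = -489.8052 / 36 = -13.605700000000 eV
E_13 = -13.6057 × 6² / 13² = -489.8052 / 169 = -2.898255621302 eV

The ratio is:
E_6/E_13 = (-13.605700000000) / (-2.898255621302)
E_6/E_13 = (-489.8052/36) / (-489.8052/169)
E_6/E_13 = 169/36
E_6/E_13 = 4.694444
(Note: the Z² factors cancel in the ratio.)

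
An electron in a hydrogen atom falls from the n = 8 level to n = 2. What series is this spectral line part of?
Balmer series

The spectral series in hydrogen are named based on the final (lower) energy level:
- Lyman series: n_final = 1 (ultraviolet)
- Balmer series: n_final = 2 (visible/near-UV)
- Paschen series: n_final = 3 (infrared)
- Brackett series: n_final = 4 (infrared)
- Pfund series: n_final = 5 (far infrared)

Since this transition ends at n = 2, it belongs to the Balmer series.

For reference, this 8 → 2 line has photon energy
ΔE = 13.6057 eV × (1/2² - 1/8²) = 3.1888359 eV,
corresponding to wavelength λ = hc/ΔE = 1239.84 eV·nm / 3.1888359 eV = 388.806 nm in the visible/near-UV region.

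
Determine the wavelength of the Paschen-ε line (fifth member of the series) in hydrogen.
954.34312 nm

The lines of a series are numbered from the longest wavelength (smallest ΔE) outward; the fifth line is the transition from n = n_f + 5 to n_f.
The Paschen series has all transitions ending at n_f = 3.

For H, the fifth line (ε-line) is the jump from n = 8 to n = 3:
E_8 = -13.6057 / 8² = -0.212589063 eV
E_3 = -13.6057 / 3² = -1.511744444 eV
ΔE = E_8 - E_3 = 1.299155381 eV

λ = hc/E = 1239.84 eV·nm / 1.299155381 eV
λ = 954.34312 nm

This is the ε-line of the Paschen series in H.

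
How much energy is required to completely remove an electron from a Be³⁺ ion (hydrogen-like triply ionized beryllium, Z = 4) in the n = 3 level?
24.1879 eV

The ionization energy is the energy needed to remove the electron completely (n → ∞).

For a hydrogen-like ion with Z = 4, E_n = -13.6057 Z² / n² eV.

At n = 3: E_3 = -13.6057 × 4² / 3² = -24.1879111 eV
At n = ∞: E_∞ = 0 eV

Ionization energy = E_∞ - E_3 = 0 - (-24.1879111) = 24.1879111 eV
Ionization energy ≈ 24.1879 eV

This is also called the binding energy of the electron in state n = 3.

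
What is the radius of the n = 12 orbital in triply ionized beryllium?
1.9050 nm (or 19.0504 Å)

The Bohr radius formula is:
r_n = n² a₀ / Z

where a₀ = 0.0529177 nm is the Bohr radius.

For Be³⁺ (Z = 4) at n = 12:
r_12 = 12² × 0.0529177 nm / 4
r_12 = 144 × 0.0529177 nm / 4
r_12 = 7.62015 nm / 4
r_12 = 1.9050 nm

The electron orbits at approximately 1.9050 nm from the nucleus.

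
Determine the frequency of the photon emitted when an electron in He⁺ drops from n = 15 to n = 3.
1.404e+15 Hz

First, find the transition energy:
E_15 = -13.6057 × 2² / 15² = -0.241879 eV
E_3 = -13.6057 × 2² / 3² = -6.046978 eV
|ΔE| = |E_3 - E_15| = 5.805099 eV

Convert to Joules: E = 5.805099 eV × (1.602177 × 10⁻¹⁹ J/eV) = 9.30080e-19 J

Using E = hf:
f = E/h = 9.30080e-19 J / (6.62607 × 10⁻³⁴ J·s)
f = 1.404e+15 Hz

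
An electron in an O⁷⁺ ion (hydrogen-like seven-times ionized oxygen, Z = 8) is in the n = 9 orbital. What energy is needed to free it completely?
10.750 eV

The ionization energy is the energy needed to remove the electron completely (n → ∞).

For a hydrogen-like ion with Z = 8, E_n = -13.6057 Z² / n² eV.

At n = 9: E_9 = -13.6057 × 8² / 9² = -10.750183 eV
At n = ∞: E_∞ = 0 eV

Ionization energy = E_∞ - E_9 = 0 - (-10.750183) = 10.750183 eV
Ionization energy ≈ 10.750 eV

This is also called the binding energy of the electron in state n = 9.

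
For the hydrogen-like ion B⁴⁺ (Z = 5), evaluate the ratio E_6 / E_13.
4.694

Using E_n = -13.6057 Z² / n² eV with Z = 5:

E_6 = -13.6057 × 5² / 6² = -340.1425 / 36 = -9.448402778 eV
E_13 = -13.6057 × 5² / 13² = -340.1425 / 169 = -2.012677515 eV

The ratio is:
E_6/E_13 = (-9.448402778) / (-2.012677515)
E_6/E_13 = (-340.1425/36) / (-340.1425/169)
E_6/E_13 = 169/36
E_6/E_13 = 4.694
(Note: the Z² factors cancel in the ratio.)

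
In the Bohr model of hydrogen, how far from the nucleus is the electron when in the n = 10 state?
5.2918 nm (or 52.9177 Å)

The Bohr radius formula is:
r_n = n² a₀ / Z

where a₀ = 0.0529177 nm is the Bohr radius.

For H (Z = 1) at n = 10:
r_10 = 10² × 0.0529177 nm / 1
r_10 = 100 × 0.0529177 nm / 1
r_10 = 5.29177 nm / 1
r_10 = 5.2918 nm

The electron orbits at approximately 5.2918 nm from the nucleus.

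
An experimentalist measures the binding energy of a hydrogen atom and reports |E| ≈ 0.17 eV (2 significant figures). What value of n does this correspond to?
n = 9

The exact energy levels follow E_n = -13.6057 eV / n².

The measured value (-0.17 eV) is reported to only 2 significant figures, so we must test candidate n values and see which one matches to that precision.

Candidate energies:
  n = 7:  E = -13.6057/7² = -0.27767 eV
  n = 8:  E = -13.6057/8² = -0.21259 eV
  n = 9:  E = -13.6057/9² = -0.16797 eV  ← matches
  n = 10:  E = -13.6057/10² = -0.13606 eV
  n = 11:  E = -13.6057/11² = -0.11244 eV

Checking against the measurement of -0.17 eV (2 sig figs), only n = 9 agrees:
E_9 = -0.16797 eV, which rounds to -0.17 eV ✓

Therefore n = 9.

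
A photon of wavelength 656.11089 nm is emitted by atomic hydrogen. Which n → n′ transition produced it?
n = 3 → n = 2

First, find the photon energy from the wavelength (hc = 1239.84 eV·nm):
E = hc/λ = 1239.84 eV·nm / 656.11089 nm = 1.8896806 eV

The energy levels of hydrogen satisfy E_n = -13.6057 / n² eV, so an emission n_i → n_f releases
ΔE = 13.6057 × (1/n_f² − 1/n_i²) eV.

Setting ΔE equal to the photon energy:
1/n_f² − 1/n_i² = 1.8896806 / 13.6057 = 0.13888889

Since 1/n_i² must be positive, we need 1/n_f² > 0.13888889, i.e. n_f ≤ 2. For each allowed n_f, solve n_i = (1/n_f² − 0.13888889)^(−1/2) and check whether it is a whole number:
  n_f = 1: 1/n_i² = 1.00000000 − 0.13888889 = 0.86111111 → n_i = 1.078  (not an integer) ✗
  n_f = 2: 1/n_i² = 0.25000000 − 0.13888889 = 0.11111111 → n_i = 3.000  → integer, n_i = 3 ✓

Only n_f = 2 gives an integer upper level, n_i = 3.

The transition is from n = 3 to n = 2 (emission).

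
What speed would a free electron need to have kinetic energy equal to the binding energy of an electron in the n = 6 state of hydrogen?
3.65e+05 m/s (or 0.122% of c)

The binding energy at n = 6 for hydrogen is:
E_6 = -13.6057/6² = -0.377936 eV
|E_6| = 0.377936 eV

Convert to Joules:
KE = 0.377936 eV × (1.602177 × 10⁻¹⁹ J/eV) = 6.0552e-20 J

Using KE = ½mv²:
v = √(2·KE/m_e)
v = √(2 × 6.0552e-20 J / 9.10938 × 10⁻³¹ kg)
v = 3.65e+05 m/s

This is approximately 0.122% the speed of light.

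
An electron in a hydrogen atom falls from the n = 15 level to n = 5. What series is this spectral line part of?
Pfund series

The spectral series in hydrogen are named based on the final (lower) energy level:
- Lyman series: n_final = 1 (ultraviolet)
- Balmer series: n_final = 2 (visible/near-UV)
- Paschen series: n_final = 3 (infrared)
- Brackett series: n_final = 4 (infrared)
- Pfund series: n_final = 5 (far infrared)

Since this transition ends at n = 5, it belongs to the Pfund series.

For reference, this 15 → 5 line has photon energy
ΔE = 13.6057 eV × (1/5² - 1/15²) = 0.483758222 eV,
corresponding to wavelength λ = hc/ΔE = 1239.84 eV·nm / 0.483758222 eV = 2562.933 nm in the far infrared region.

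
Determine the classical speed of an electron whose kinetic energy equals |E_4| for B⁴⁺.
2.735e+06 m/s (or 0.912169% of c)

The binding energy at n = 4 for B⁴⁺ is:
E_4 = -13.6057 × 5²/4² = -21.25890625 eV
|E_4| = 21.25890625 eV

Convert to Joules:
KE = 21.25890625 eV × (1.602177 × 10⁻¹⁹ J/eV) = 3.40605e-18 J

Using KE = ½mv²:
v = √(2·KE/m_e)
v = √(2 × 3.40605e-18 J / 9.10938 × 10⁻³¹ kg)
v = 2.735e+06 m/s

This is approximately 0.912169% the speed of light.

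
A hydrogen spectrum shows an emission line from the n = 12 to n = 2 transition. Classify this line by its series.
Balmer series

The spectral series in hydrogen are named based on the final (lower) energy level:
- Lyman series: n_final = 1 (ultraviolet)
- Balmer series: n_final = 2 (visible/near-UV)
- Paschen series: n_final = 3 (infrared)
- Brackett series: n_final = 4 (infrared)
- Pfund series: n_final = 5 (far infrared)

Since this transition ends at n = 2, it belongs to the Balmer series.

For reference, this 12 → 2 line has photon energy
ΔE = 13.6057 eV × (1/2² - 1/12²) = 3.30694097 eV,
corresponding to wavelength λ = hc/ΔE = 1239.84 eV·nm / 3.30694097 eV = 374.9205 nm in the visible/near-UV region.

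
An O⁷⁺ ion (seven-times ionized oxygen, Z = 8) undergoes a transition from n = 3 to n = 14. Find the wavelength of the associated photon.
13.4314 nm

First, find the transition energy using E_n = -13.6057 Z² / n² eV:
E_3 = -13.6057 × 8² / 3² = -96.751644 eV
E_14 = -13.6057 × 8² / 14² = -4.442678 eV

Photon energy: |ΔE| = |E_14 - E_3| = 92.308966 eV

Convert to wavelength using E = hc/λ with hc = 1239.84 eV·nm:
λ = hc/E = 1239.84 eV·nm / 92.308966 eV
λ = 13.4314 nm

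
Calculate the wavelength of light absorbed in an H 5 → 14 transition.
2611.22757 nm

First, find the transition energy using E_n = -13.6057 / n² eV:
E_5 = -13.6057 / 5² = -0.54422800000 eV
E_14 = -13.6057 / 14² = -0.06941683673 eV

Photon energy: |ΔE| = |E_14 - E_5| = 0.47481116327 eV

Convert to wavelength using E = hc/λ with hc = 1239.84 eV·nm:
λ = hc/E = 1239.84 eV·nm / 0.47481116327 eV
λ = 2611.22757 nm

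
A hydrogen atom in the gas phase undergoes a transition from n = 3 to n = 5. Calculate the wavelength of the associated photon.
1281.47 nm

First, find the transition energy using E_n = -13.6057 / n² eV:
E_3 = -13.6057 / 3² = -1.51174444 eV
E_5 = -13.6057 / 5² = -0.54422800 eV

Photon energy: |ΔE| = |E_5 - E_3| = 0.96751644 eV

Convert to wavelength using E = hc/λ with hc = 1239.84 eV·nm:
λ = hc/E = 1239.84 eV·nm / 0.96751644 eV
λ = 1281.47 nm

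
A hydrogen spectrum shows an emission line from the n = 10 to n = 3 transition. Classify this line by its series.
Paschen series

The spectral series in hydrogen are named based on the final (lower) energy level:
- Lyman series: n_final = 1 (ultraviolet)
- Balmer series: n_final = 2 (visible/near-UV)
- Paschen series: n_final = 3 (infrared)
- Brackett series: n_final = 4 (infrared)
- Pfund series: n_final = 5 (far infrared)

Since this transition ends at n = 3, it belongs to the Paschen series.

For reference, this 10 → 3 line has photon energy
ΔE = 13.6057 eV × (1/3² - 1/10²) = 1.375687444 eV,
corresponding to wavelength λ = hc/ΔE = 1239.84 eV·nm / 1.375687444 eV = 901.25123 nm in the infrared region.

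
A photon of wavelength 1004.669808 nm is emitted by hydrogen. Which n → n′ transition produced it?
n = 7 → n = 3

First, find the photon energy from the wavelength (hc = 1239.84 eV·nm):
E = hc/λ = 1239.84 eV·nm / 1004.669808 nm = 1.2340771 eV

The energy levels of hydrogen satisfy E_n = -13.6057 / n² eV, so an emission n_i → n_f releases
ΔE = 13.6057 × (1/n_f² − 1/n_i²) eV.

Setting ΔE equal to the photon energy:
1/n_f² − 1/n_i² = 1.2340771 / 13.6057 = 0.090702948

Since 1/n_i² must be positive, we need 1/n_f² > 0.090702948, i.e. n_f ≤ 3. For each allowed n_f, solve n_i = (1/n_f² − 0.090702948)^(−1/2) and check whether it is a whole number:
  n_f = 1: 1/n_i² = 1.000000000 − 0.090702948 = 0.909297052 → n_i = 1.049  (not an integer) ✗
  n_f = 2: 1/n_i² = 0.250000000 − 0.090702948 = 0.159297052 → n_i = 2.506  (not an integer) ✗
  n_f = 3: 1/n_i² = 0.111111111 − 0.090702948 = 0.020408163 → n_i = 7.000  → integer, n_i = 7 ✓

Only n_f = 3 gives an integer upper level, n_i = 7.

The transition is from n = 7 to n = 3 (emission).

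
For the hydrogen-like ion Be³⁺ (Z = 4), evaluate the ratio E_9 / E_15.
2.78

Using E_n = -13.6057 Z² / n² eV with Z = 4:

E_9 = -13.6057 × 4² / 9² = -217.6912 / 81 = -2.68754568 eV
E_15 = -13.6057 × 4² / 15² = -217.6912 / 225 = -0.96751644 eV

The ratio is:
E_9/E_15 = (-2.68754568) / (-0.96751644)
E_9/E_15 = (-217.6912/81) / (-217.6912/225)
E_9/E_15 = 225/81
E_9/E_15 = 2.78
(Note: the Z² factors cancel in the ratio.)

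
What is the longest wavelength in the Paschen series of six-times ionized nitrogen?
38.257 nm

The longest wavelength corresponds to the smallest energy transition in the series.
The Paschen series has all transitions ending at n_f = 3.

For N⁶⁺ (Z = 7), the first line (α-line) is the jump from n = 4 to n = 3:
E_4 = -13.6057 × 7² / 4² = -41.66746 eV
E_3 = -13.6057 × 7² / 3² = -74.07548 eV
ΔE = E_4 - E_3 = 32.40802 eV

λ = hc/E = 1239.84 eV·nm / 32.40802 eV
λ = 38.257 nm

This is the α-line of the Paschen series in N⁶⁺.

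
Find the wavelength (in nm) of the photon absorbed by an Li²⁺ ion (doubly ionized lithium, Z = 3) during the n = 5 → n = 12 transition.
306.307607 nm

First, find the transition energy using E_n = -13.6057 Z² / n² eV:
E_5 = -13.6057 × 3² / 5² = -4.8980520000 eV
E_12 = -13.6057 × 3² / 12² = -0.8503562500 eV

Photon energy: |ΔE| = |E_12 - E_5| = 4.0476957500 eV

Convert to wavelength using E = hc/λ with hc = 1239.84 eV·nm:
λ = hc/E = 1239.84 eV·nm / 4.0476957500 eV
λ = 306.307607 nm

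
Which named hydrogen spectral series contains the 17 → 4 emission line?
Brackett series

The spectral series in hydrogen are named based on the final (lower) energy level:
- Lyman series: n_final = 1 (ultraviolet)
- Balmer series: n_final = 2 (visible/near-UV)
- Paschen series: n_final = 3 (infrared)
- Brackett series: n_final = 4 (infrared)
- Pfund series: n_final = 5 (far infrared)

Since this transition ends at n = 4, it belongs to the Brackett series.

For reference, this 17 → 4 line has photon energy
ΔE = 13.6057 eV × (1/4² - 1/17²) = 0.80327770329 eV,
corresponding to wavelength λ = hc/ΔE = 1239.84 eV·nm / 0.80327770329 eV = 1543.47618 nm in the infrared region.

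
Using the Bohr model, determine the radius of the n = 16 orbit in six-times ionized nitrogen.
1.93528 nm (or 19.35277 Å)

The Bohr radius formula is:
r_n = n² a₀ / Z

where a₀ = 0.05291772 nm is the Bohr radius.

For N⁶⁺ (Z = 7) at n = 16:
r_16 = 16² × 0.05291772 nm / 7
r_16 = 256 × 0.05291772 nm / 7
r_16 = 13.546936 nm / 7
r_16 = 1.93528 nm

The electron orbits at approximately 1.93528 nm from the nucleus.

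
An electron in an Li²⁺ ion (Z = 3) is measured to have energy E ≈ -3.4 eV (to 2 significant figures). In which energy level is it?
n = 6

The exact energy levels follow E_n = -13.6057 Z² / n² eV with Z = 3.

The measured value (-3.4 eV) is reported to only 2 significant figures, so we must test candidate n values and see which one matches to that precision.

Candidate energies:
  n = 4:  E = -13.6057 × 3² / 4² = -7.65321 eV
  n = 5:  E = -13.6057 × 3² / 5² = -4.89805 eV
  n = 6:  E = -13.6057 × 3² / 6² = -3.40143 eV  ← matches
  n = 7:  E = -13.6057 × 3² / 7² = -2.49901 eV
  n = 8:  E = -13.6057 × 3² / 8² = -1.91330 eV

Checking against the measurement of -3.4 eV (2 sig figs), only n = 6 agrees:
E_6 = -3.40143 eV, which rounds to -3.4 eV ✓

Therefore n = 6.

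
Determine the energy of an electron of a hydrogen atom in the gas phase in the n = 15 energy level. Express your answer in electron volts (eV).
-0.060 eV

The energy levels of a hydrogen-like atom are given by:
E_n = -13.6057 eV / n²

For n = 15:
E_15 = -13.6057 eV / 15²
E_15 = -13.6057 eV / 225
E_15 = -0.060 eV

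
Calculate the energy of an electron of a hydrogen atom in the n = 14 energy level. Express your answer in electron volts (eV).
-0.069417 eV

The energy levels of a hydrogen-like atom are given by:
E_n = -13.6057 eV / n²

For n = 14:
E_14 = -13.6057 eV / 14²
E_14 = -13.6057 eV / 196
E_14 = -0.069417 eV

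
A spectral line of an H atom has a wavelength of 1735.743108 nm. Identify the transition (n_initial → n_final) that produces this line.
n = 10 → n = 4

First, find the photon energy from the wavelength (hc = 1239.84 eV·nm):
E = hc/λ = 1239.84 eV·nm / 1735.743108 nm = 0.71429925 eV

The energy levels of hydrogen satisfy E_n = -13.6057 / n² eV, so an emission n_i → n_f releases
ΔE = 13.6057 × (1/n_f² − 1/n_i²) eV.

Setting ΔE equal to the photon energy:
1/n_f² − 1/n_i² = 0.71429925 / 13.6057 = 0.052500000

Since 1/n_i² must be positive, we need 1/n_f² > 0.052500000, i.e. n_f ≤ 4. For each allowed n_f, solve n_i = (1/n_f² − 0.052500000)^(−1/2) and check whether it is a whole number:
  n_f = 1: 1/n_i² = 1.000000000 − 0.052500000 = 0.947500000 → n_i = 1.027  (not an integer) ✗
  n_f = 2: 1/n_i² = 0.250000000 − 0.052500000 = 0.197500000 → n_i = 2.250  (not an integer) ✗
  n_f = 3: 1/n_i² = 0.111111111 − 0.052500000 = 0.058611111 → n_i = 4.131  (not an integer) ✗
  n_f = 4: 1/n_i² = 0.062500000 − 0.052500000 = 0.010000000 → n_i = 10.000  → integer, n_i = 10 ✓

Only n_f = 4 gives an integer upper level, n_i = 10.

The transition is from n = 10 to n = 4 (emission).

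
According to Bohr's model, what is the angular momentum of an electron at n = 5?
5.273e-34 J·s (or 5ℏ)

In the Bohr model, angular momentum is quantized:
L = nℏ

where ℏ = h/(2π) = 1.05457e-34 J·s

For n = 5:
L = 5 × 1.05457e-34 J·s
L = 5.273e-34 J·s

This can also be written as L = 5ℏ.
The angular momentum is an integer multiple of the reduced Planck constant.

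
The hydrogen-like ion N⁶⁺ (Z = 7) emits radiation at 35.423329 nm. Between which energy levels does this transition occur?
n = 10 → n = 4

First, find the photon energy from the wavelength (hc = 1239.84 eV·nm):
E = hc/λ = 1239.84 eV·nm / 35.423329 nm = 35.000663 eV

The energy levels of N⁶⁺ satisfy E_n = -13.6057 × 7² / n² eV, so an emission n_i → n_f releases
ΔE = 13.6057 × 7² × (1/n_f² − 1/n_i²) eV.

Setting ΔE equal to the photon energy:
1/n_f² − 1/n_i² = 35.000663 / (13.6057 × 7²) = 0.052500000

Since 1/n_i² must be positive, we need 1/n_f² > 0.052500000, i.e. n_f ≤ 4. For each allowed n_f, solve n_i = (1/n_f² − 0.052500000)^(−1/2) and check whether it is a whole number:
  n_f = 1: 1/n_i² = 1.000000000 − 0.052500000 = 0.947500000 → n_i = 1.027  (not an integer) ✗
  n_f = 2: 1/n_i² = 0.250000000 − 0.052500000 = 0.197500000 → n_i = 2.250  (not an integer) ✗
  n_f = 3: 1/n_i² = 0.111111111 − 0.052500000 = 0.058611111 → n_i = 4.131  (not an integer) ✗
  n_f = 4: 1/n_i² = 0.062500000 − 0.052500000 = 0.010000000 → n_i = 10.000  → integer, n_i = 10 ✓

Only n_f = 4 gives an integer upper level, n_i = 10.

The transition is from n = 10 to n = 4 (emission).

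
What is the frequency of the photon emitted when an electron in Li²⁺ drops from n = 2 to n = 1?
2.22064e+16 Hz

First, find the transition energy:
E_2 = -13.6057 × 3² / 2² = -30.6128250 eV
E_1 = -13.6057 × 3² / 1² = -122.4513000 eV
|ΔE| = |E_1 - E_2| = 91.8384750 eV

Convert to Joules: E = 91.8384750 eV × (1.602177 × 10⁻¹⁹ J/eV) = 1.4714149e-17 J

Using E = hf:
f = E/h = 1.4714149e-17 J / (6.62607 × 10⁻³⁴ J·s)
f = 2.22064e+16 Hz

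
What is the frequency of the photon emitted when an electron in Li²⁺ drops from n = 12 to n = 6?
6.1685e+14 Hz

First, find the transition energy:
E_12 = -13.6057 × 3² / 12² = -0.8503563 eV
E_6 = -13.6057 × 3² / 6² = -3.4014250 eV
|ΔE| = |E_6 - E_12| = 2.5510687 eV

Convert to Joules: E = 2.5510687 eV × (1.602177 × 10⁻¹⁹ J/eV) = 4.087264e-19 J

Using E = hf:
f = E/h = 4.087264e-19 J / (6.62607 × 10⁻³⁴ J·s)
f = 6.1685e+14 Hz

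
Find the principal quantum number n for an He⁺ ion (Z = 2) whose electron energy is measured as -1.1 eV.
n = 7

The exact energy levels follow E_n = -13.6057 Z² / n² eV with Z = 2.

The measured value (-1.1 eV) is reported to only 2 significant figures, so we must test candidate n values and see which one matches to that precision.

Candidate energies:
  n = 5:  E = -13.6057 × 2² / 5² = -2.17691 eV
  n = 6:  E = -13.6057 × 2² / 6² = -1.51174 eV
  n = 7:  E = -13.6057 × 2² / 7² = -1.11067 eV  ← matches
  n = 8:  E = -13.6057 × 2² / 8² = -0.85036 eV
  n = 9:  E = -13.6057 × 2² / 9² = -0.67189 eV

Checking against the measurement of -1.1 eV (2 sig figs), only n = 7 agrees:
E_7 = -1.11067 eV, which rounds to -1.1 eV ✓

Therefore n = 7.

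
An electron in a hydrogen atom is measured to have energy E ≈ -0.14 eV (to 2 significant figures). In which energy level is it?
n = 10

The exact energy levels follow E_n = -13.6057 eV / n².

The measured value (-0.14 eV) is reported to only 2 significant figures, so we must test candidate n values and see which one matches to that precision.

Candidate energies:
  n = 8:  E = -13.6057/8² = -0.212589 eV
  n = 9:  E = -13.6057/9² = -0.167972 eV
  n = 10:  E = -13.6057/10² = -0.136057 eV  ← matches
  n = 11:  E = -13.6057/11² = -0.112444 eV
  n = 12:  E = -13.6057/12² = -0.094484 eV

Checking against the measurement of -0.14 eV (2 sig figs), only n = 10 agrees:
E_10 = -0.136057 eV, which rounds to -0.14 eV ✓

Therefore n = 10.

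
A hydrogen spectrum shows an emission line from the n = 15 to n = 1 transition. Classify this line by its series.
Lyman series

The spectral series in hydrogen are named based on the final (lower) energy level:
- Lyman series: n_final = 1 (ultraviolet)
- Balmer series: n_final = 2 (visible/near-UV)
- Paschen series: n_final = 3 (infrared)
- Brackett series: n_final = 4 (infrared)
- Pfund series: n_final = 5 (far infrared)

Since this transition ends at n = 1, it belongs to the Lyman series.

For reference, this 15 → 1 line has photon energy
ΔE = 13.6057 eV × (1/1² - 1/15²) = 13.54523 eV,
corresponding to wavelength λ = hc/ΔE = 1239.84 eV·nm / 13.54523 eV = 91.533 nm in the ultraviolet region.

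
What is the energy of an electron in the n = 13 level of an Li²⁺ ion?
-0.725 eV

For hydrogen-like ions, the energy levels scale with Z²:
E_n = -13.6057 Z² / n² eV

For Li²⁺ (Z = 3) at n = 13:
E_13 = -13.6057 × 3² / 13²
E_13 = -13.6057 × 9 / 169
E_13 = -122.4513 / 169
E_13 = -0.725 eV

The energy is 9 times more negative than hydrogen at the same n due to the stronger nuclear charge.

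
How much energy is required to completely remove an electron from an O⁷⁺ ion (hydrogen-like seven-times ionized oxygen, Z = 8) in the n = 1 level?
870.7648 eV

The ionization energy is the energy needed to remove the electron completely (n → ∞).

For a hydrogen-like ion with Z = 8, E_n = -13.6057 Z² / n² eV.

At n = 1: E_1 = -13.6057 × 8² / 1² = -870.7648000 eV
At n = ∞: E_∞ = 0 eV

Ionization energy = E_∞ - E_1 = 0 - (-870.7648000) = 870.7648000 eV
Ionization energy ≈ 870.7648 eV

This is also called the binding energy of the electron in state n = 1.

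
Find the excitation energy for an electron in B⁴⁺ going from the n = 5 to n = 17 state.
12.43 eV

The energy levels of a hydrogen-like atom are E_n = -13.6057 Z² eV / n².

Energy at n = 5: E_5 = -13.6057 × 5² / 5² = -13.60570 eV
Energy at n = 17: E_17 = -13.6057 × 5² / 17² = -1.17696 eV

The excitation energy is the difference:
ΔE = E_17 - E_5
ΔE = -1.17696 - (-13.60570)
ΔE = 12.43 eV

Since this is positive, energy must be absorbed (photon absorption).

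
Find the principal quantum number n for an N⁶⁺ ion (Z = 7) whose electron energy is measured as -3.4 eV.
n = 14

The exact energy levels follow E_n = -13.6057 Z² / n² eV with Z = 7.

The measured value (-3.4 eV) is reported to only 2 significant figures, so we must test candidate n values and see which one matches to that precision.

Candidate energies:
  n = 12:  E = -13.6057 × 7² / 12² = -4.629717 eV
  n = 13:  E = -13.6057 × 7² / 13² = -3.944848 eV
  n = 14:  E = -13.6057 × 7² / 14² = -3.401425 eV  ← matches
  n = 15:  E = -13.6057 × 7² / 15² = -2.963019 eV
  n = 16:  E = -13.6057 × 7² / 16² = -2.604216 eV

Checking against the measurement of -3.4 eV (2 sig figs), only n = 14 agrees:
E_14 = -3.401425 eV, which rounds to -3.4 eV ✓

Therefore n = 14.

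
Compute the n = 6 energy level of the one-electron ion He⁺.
-1.511744 eV

For hydrogen-like ions, the energy levels scale with Z²:
E_n = -13.6057 Z² / n² eV

For He⁺ (Z = 2) at n = 6:
E_6 = -13.6057 × 2² / 6²
E_6 = -13.6057 × 4 / 36
E_6 = -54.4228 / 36
E_6 = -1.511744 eV

The energy is 4 times more negative than hydrogen at the same n due to the stronger nuclear charge.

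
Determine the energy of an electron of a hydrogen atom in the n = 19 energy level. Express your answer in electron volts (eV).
-0.04 eV

The energy levels of a hydrogen-like atom are given by:
E_n = -13.6057 eV / n²

For n = 19:
E_19 = -13.6057 eV / 19²
E_19 = -13.6057 eV / 361
E_19 = -0.04 eV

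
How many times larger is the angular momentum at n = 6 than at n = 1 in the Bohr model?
6.00000

In the Bohr model, L_n = nℏ, so the ratio is purely the ratio of quantum numbers:

L_6/L_1 = 6ℏ / 1ℏ = 6/1 = 6.00000

The angular momentum scales linearly with n.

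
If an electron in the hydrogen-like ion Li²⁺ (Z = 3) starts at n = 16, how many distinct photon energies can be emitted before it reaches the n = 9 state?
28

The electron can occupy levels n = 9, 10, ..., 16 during de-excitation — that is m = 16 - 9 + 1 = 8 distinct levels.

The number of distinct spectral lines equals the number of ways to choose 2 of these m levels (each pair gives one possible emission transition):

Number of lines = m(m-1)/2 = 8×7/2 = 28

These correspond to all possible transitions between the 8 levels:
16 → 15, 16 → 14, 16 → 13, 16 → 12, 16 → 11, 16 → 10, 16 → 9, 15 → 14...

Each transition produces a photon with a unique energy (and thus wavelength). This count does not depend on Z.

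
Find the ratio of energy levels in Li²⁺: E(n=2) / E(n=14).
49.000000

Using E_n = -13.6057 Z² / n² eV with Z = 3:

E_2 = -13.6057 × 3² / 2² = -122.4513 / 4 = -30.612825000000 eV
E_14 = -13.6057 × 3² / 14² = -122.4513 / 196 = -0.624751530612 eV

The ratio is:
E_2/E_14 = (-30.612825000000) / (-0.624751530612)
E_2/E_14 = (-122.4513/4) / (-122.4513/196)
E_2/E_14 = 196/4
E_2/E_14 = 49.000000
(Note: the Z² factors cancel in the ratio.)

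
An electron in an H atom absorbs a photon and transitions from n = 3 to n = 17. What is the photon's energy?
1.464666 eV

The energy levels of a hydrogen-like atom are E_n = -13.6057 eV / n².

Energy at n = 3: E_3 = -13.6057 / 3² = -1.511744444 eV
Energy at n = 17: E_17 = -13.6057 / 17² = -0.047078547 eV

The excitation energy is the difference:
ΔE = E_17 - E_3
ΔE = -0.047078547 - (-1.511744444)
ΔE = 1.464666 eV

Since this is positive, energy must be absorbed (photon absorption).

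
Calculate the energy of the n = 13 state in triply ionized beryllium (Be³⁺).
-1.2881 eV

For hydrogen-like ions, the energy levels scale with Z²:
E_n = -13.6057 Z² / n² eV

For Be³⁺ (Z = 4) at n = 13:
E_13 = -13.6057 × 4² / 13²
E_13 = -13.6057 × 16 / 169
E_13 = -217.6912 / 169
E_13 = -1.2881 eV

The energy is 16 times more negative than hydrogen at the same n due to the stronger nuclear charge.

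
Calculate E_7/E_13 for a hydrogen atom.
3.4490

Using E_n = -13.6057 Z² / n² eV with Z = 1:

E_7 = -13.6057 / 7² = -13.6057 / 49 = -0.2776673469 eV
E_13 = -13.6057 / 13² = -13.6057 / 169 = -0.0805071006 eV

The ratio is:
E_7/E_13 = (-0.2776673469) / (-0.0805071006)
E_7/E_13 = (-13.6057/49) / (-13.6057/169)
E_7/E_13 = 169/49
E_7/E_13 = 3.4490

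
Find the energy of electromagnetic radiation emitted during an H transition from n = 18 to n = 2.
3.35943 eV

The energy levels are E_n = -13.6057 eV / n².

Energy at n = 18: E_18 = -13.6057 / 18² = -0.04199290 eV
Energy at n = 2: E_2 = -13.6057 / 2² = -3.40142500 eV

For emission (electron falling to lower state), the photon energy is:
E_photon = E_18 - E_2 = |-0.04199290 - (-3.40142500)|
E_photon = 3.35943 eV

This energy is carried away by the emitted photon.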